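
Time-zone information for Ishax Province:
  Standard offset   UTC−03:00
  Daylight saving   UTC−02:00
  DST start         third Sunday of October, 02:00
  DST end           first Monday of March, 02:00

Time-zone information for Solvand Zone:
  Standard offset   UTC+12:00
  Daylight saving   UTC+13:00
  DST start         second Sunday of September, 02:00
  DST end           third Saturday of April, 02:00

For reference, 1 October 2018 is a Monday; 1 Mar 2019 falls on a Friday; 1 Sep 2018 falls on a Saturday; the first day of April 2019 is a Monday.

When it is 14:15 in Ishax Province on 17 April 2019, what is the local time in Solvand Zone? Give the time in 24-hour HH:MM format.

1 October 2018 is a Monday, so the first Sunday is October 7 and the third is October 21.
1 March 2019 is a Friday, so the first Monday is March 4.
Daylight saving runs 21 October 2018 – 4 March 2019; 17 April 2019 is outside that window, so Ishax Province is on standard time at UTC−03:00.
14:15 Ishax Province + 3h = 17:15 UTC.
1 September 2018 is a Saturday, so the first Sunday is September 2 and the second is September 9.
1 April 2019 is a Monday, so the first Saturday is April 6 and the third is April 20.
At the standard offset (UTC+12:00), 17:15 UTC + 12h = 05:15 Solvand Zone standard time (rolling into the next day, 18 April 2019).
Daylight saving runs 9 September 2018 – 20 April 2019; the standard-time date in Solvand Zone, 18 April 2019, is inside that window, so Solvand Zone is at UTC+13:00.
17:15 UTC + 13h = 06:15 Solvand Zone (rolling into the next day, 18 April 2019).

06:15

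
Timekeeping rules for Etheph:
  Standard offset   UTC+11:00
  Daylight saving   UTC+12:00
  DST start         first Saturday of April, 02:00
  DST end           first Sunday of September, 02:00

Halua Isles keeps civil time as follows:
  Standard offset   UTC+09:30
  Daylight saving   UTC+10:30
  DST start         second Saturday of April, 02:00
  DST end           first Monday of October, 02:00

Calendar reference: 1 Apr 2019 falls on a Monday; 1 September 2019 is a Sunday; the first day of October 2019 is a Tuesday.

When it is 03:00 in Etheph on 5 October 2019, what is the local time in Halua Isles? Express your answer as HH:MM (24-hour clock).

1 April 2019 is a Monday, so the first Saturday is April 6.
1 September 2019 is a Sunday, so the first Sunday is September 1.
Daylight saving runs 6 April – 1 September; 5 October 2019 is outside that window, so Etheph is on standard time at UTC+11:00.
03:00 Etheph − 11h = 16:00 UTC (rolling into the previous day, 4 October 2019).
1 April 2019 is a Monday, so the first Saturday is April 6 and the second is April 13.
1 October 2019 is a Tuesday, so the first Monday is October 7.
At the standard offset (UTC+09:30), 16:00 UTC + 9h30m = 01:30 Halua Isles standard time (rolling into the next day, 5 October 2019).
Daylight saving runs 13 April – 7 October; the standard-time date in Halua Isles, 5 October 2019, is inside that window, so Halua Isles is at UTC+10:30.
16:00 UTC + 10h30m = 02:30 Halua Isles (rolling into the next day, 5 October 2019).

02:30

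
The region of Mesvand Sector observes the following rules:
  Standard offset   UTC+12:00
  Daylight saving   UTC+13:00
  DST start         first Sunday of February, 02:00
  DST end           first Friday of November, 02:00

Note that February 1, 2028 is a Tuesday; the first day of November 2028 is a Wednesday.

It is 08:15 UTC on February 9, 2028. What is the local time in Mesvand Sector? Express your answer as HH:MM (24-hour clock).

21:15

1 February 2028 is a Tuesday, so the first Sunday is February 6.
1 November 2028 is a Wednesday, so the first Friday is November 3.
At the standard offset (UTC+12:00), 08:15 UTC + 12h = 20:15 Mesvand Sector standard time.
The standard-time date in Mesvand Sector, February 9, 2028, lies within the daylight-saving period (6 February – 3 November), so Mesvand Sector is on daylight time, UTC+13:00.
08:15 UTC + 13h = 21:15 local.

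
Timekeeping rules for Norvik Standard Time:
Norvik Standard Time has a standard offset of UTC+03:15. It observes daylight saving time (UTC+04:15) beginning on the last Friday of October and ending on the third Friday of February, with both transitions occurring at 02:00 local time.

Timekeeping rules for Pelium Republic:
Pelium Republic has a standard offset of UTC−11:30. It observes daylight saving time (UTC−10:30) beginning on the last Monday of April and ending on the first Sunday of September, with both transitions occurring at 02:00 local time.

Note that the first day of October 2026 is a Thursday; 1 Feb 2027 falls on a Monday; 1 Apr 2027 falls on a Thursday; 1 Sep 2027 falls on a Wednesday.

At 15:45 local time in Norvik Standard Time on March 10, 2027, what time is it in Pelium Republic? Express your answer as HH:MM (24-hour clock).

1 October 2026 is a Thursday, so Fridays fall on 2, 9, 16, 23, 30; the last is October 30.
1 February 2027 is a Monday, so the first Friday is February 5 and the third is February 19.
March 10, 2027 does not fall between 30 October 2026 and 19 February 2027, so daylight saving is not in effect and Norvik Standard Time is at UTC+03:15.
15:45 Norvik Standard Time − 3h15m = 12:30 UTC.
1 April 2027 is a Thursday, so Mondays fall on 5, 12, 19, 26; the last is April 26.
1 September 2027 is a Wednesday, so the first Sunday is September 5.
At the standard offset (UTC−11:30), 12:30 UTC − 11h30m = 01:00 Pelium Republic standard time.
Daylight saving runs 26 April – 5 September; the standard-time date in Pelium Republic, March 10, 2027, is outside that window, so Pelium Republic is on standard time at UTC−11:30.
12:30 UTC − 11h30m = 01:00 Pelium Republic.

01:00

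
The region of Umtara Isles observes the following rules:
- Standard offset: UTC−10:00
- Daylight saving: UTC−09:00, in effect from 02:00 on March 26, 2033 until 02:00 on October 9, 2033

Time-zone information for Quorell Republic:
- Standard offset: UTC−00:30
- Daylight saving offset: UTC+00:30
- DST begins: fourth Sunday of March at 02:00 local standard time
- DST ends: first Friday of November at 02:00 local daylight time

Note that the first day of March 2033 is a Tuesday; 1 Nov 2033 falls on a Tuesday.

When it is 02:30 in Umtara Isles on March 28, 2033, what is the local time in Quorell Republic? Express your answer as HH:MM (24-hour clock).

March 28, 2033 falls between 26 March and 9 October, so daylight saving is in effect and Umtara Isles is at UTC−09:00.
02:30 Umtara Isles + 9h = 11:30 UTC.
1 March 2033 is a Tuesday, so the first Sunday is March 6 and the fourth is March 27.
1 November 2033 is a Tuesday, so the first Friday is November 4.
At the standard offset (UTC−00:30), 11:30 UTC − 0h30m = 11:00 Quorell Republic standard time.
Daylight saving runs 27 March – 4 November; the standard-time date in Quorell Republic, March 28, 2033, is inside that window, so Quorell Republic is at UTC+00:30.
11:30 UTC + 0h30m = 12:00 Quorell Republic.

12:00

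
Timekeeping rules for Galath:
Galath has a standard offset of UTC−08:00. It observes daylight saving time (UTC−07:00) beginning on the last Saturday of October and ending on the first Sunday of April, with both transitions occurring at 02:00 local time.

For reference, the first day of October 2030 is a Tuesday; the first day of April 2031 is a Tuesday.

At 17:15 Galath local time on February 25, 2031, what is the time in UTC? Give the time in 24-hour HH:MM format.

1 October 2030 is a Tuesday, so Saturdays fall on 5, 12, 19, 26; the last is October 26.
1 April 2031 is a Tuesday, so the first Sunday is April 6.
Daylight saving runs 26 October 2030 – 6 April 2031; February 25, 2031 is inside that window, so Galath is at UTC−07:00.
17:15 local + 7h = 00:15 UTC (rolling into the next day, 26 February 2031).

00:15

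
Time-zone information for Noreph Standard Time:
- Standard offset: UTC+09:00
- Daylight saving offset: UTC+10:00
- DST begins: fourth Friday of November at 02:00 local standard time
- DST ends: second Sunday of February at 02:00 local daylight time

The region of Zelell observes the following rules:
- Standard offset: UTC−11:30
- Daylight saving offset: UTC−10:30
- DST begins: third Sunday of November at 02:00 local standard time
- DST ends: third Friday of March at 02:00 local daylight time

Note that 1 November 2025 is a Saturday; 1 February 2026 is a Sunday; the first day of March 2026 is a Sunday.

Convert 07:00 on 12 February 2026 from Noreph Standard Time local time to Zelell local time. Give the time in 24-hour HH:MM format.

1 November 2025 is a Saturday, so the first Friday is November 7 and the fourth is November 28.
1 February 2026 is a Sunday, so the first Sunday is February 1 and the second is February 8.
Daylight saving runs 28 November 2025 – 8 February 2026; 12 February 2026 is outside that window, so Noreph Standard Time is on standard time at UTC+09:00.
07:00 Noreph Standard Time − 9h = 22:00 UTC (rolling into the previous day, 11 February 2026).
1 November 2025 is a Saturday, so the first Sunday is November 2 and the third is November 16.
1 March 2026 is a Sunday, so the first Friday is March 6 and the third is March 20.
At the standard offset (UTC−11:30), 22:00 UTC − 11h30m = 10:30 Zelell standard time.
Daylight saving runs 16 November 2025 – 20 March 2026; the standard-time date in Zelell, 11 February 2026, is inside that window, so Zelell is at UTC−10:30.
22:00 UTC − 10h30m = 11:30 Zelell.

11:30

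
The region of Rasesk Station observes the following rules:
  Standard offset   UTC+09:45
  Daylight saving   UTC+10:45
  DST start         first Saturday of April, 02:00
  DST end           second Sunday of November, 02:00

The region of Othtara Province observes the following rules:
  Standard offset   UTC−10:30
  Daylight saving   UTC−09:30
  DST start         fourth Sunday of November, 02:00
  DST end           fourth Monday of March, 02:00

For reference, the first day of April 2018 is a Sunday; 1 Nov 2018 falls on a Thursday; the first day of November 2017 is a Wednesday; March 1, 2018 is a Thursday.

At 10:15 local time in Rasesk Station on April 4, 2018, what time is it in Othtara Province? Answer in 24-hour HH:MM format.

14:00

1 April 2018 is a Sunday, so the first Saturday is April 7.
1 November 2018 is a Thursday, so the first Sunday is November 4 and the second is November 11.
Daylight saving runs 7 April – 11 November; April 4, 2018 is outside that window, so Rasesk Station is on standard time at UTC+09:45.
10:15 Rasesk Station − 9h45m = 00:30 UTC.
1 November 2017 is a Wednesday, so the first Sunday is November 5 and the fourth is November 26.
1 March 2018 is a Thursday, so the first Monday is March 5 and the fourth is March 26.
At the standard offset (UTC−10:30), 00:30 UTC − 10h30m = 14:00 Othtara Province standard time (rolling into the previous day, 3 April 2018).
Daylight saving runs 26 November 2017 – 26 March 2018; the standard-time date in Othtara Province, April 3, 2018, is outside that window, so Othtara Province is on standard time at UTC−10:30.
00:30 UTC − 10h30m = 14:00 Othtara Province (rolling into the previous day, 3 April 2018).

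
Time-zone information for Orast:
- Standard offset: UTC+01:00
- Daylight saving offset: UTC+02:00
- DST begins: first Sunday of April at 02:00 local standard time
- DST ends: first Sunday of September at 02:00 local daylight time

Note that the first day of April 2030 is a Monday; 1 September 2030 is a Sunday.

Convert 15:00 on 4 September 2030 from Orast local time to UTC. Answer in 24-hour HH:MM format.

1 April 2030 is a Monday, so the first Sunday is April 7.
1 September 2030 is a Sunday, so the first Sunday is September 1.
4 September 2030 does not fall between 7 April and 1 September, so daylight saving is not in effect and Orast is at UTC+01:00.
15:00 local − 1h = 14:00 UTC.

14:00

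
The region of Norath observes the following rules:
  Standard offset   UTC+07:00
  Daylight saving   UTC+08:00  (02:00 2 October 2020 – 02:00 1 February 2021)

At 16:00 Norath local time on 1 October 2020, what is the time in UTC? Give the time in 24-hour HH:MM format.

1 October 2020 is outside the daylight-saving period (2 October 2020 – 1 February 2021), so Norath is on standard time, UTC+07:00.
16:00 local − 7h = 09:00 UTC.

09:00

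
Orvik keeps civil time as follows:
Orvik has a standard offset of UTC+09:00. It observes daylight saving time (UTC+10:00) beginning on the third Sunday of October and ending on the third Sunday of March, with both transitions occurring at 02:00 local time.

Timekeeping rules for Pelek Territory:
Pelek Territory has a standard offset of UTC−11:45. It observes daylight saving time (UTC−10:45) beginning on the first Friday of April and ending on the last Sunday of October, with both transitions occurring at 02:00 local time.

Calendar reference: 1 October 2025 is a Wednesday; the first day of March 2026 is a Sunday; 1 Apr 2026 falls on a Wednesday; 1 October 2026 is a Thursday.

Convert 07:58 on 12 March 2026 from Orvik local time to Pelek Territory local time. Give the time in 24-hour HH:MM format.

1 October 2025 is a Wednesday, so the first Sunday is October 5 and the third is October 19.
1 March 2026 is a Sunday, so the first Sunday is March 1 and the third is March 15.
12 March 2026 lies within the daylight-saving period (19 October 2025 – 15 March 2026), so Orvik is on daylight time, UTC+10:00.
07:58 Orvik − 10h = 21:58 UTC (rolling into the previous day, 11 March 2026).
1 April 2026 is a Wednesday, so the first Friday is April 3.
1 October 2026 is a Thursday, so Sundays fall on 4, 11, 18, 25; the last is October 25.
At the standard offset (UTC−11:45), 21:58 UTC − 11h45m = 10:13 Pelek Territory standard time.
The standard-time date in Pelek Territory, 11 March 2026, does not fall between 3 April and 25 October, so daylight saving is not in effect and Pelek Territory is at UTC−11:45.
21:58 UTC − 11h45m = 10:13 Pelek Territory.

10:13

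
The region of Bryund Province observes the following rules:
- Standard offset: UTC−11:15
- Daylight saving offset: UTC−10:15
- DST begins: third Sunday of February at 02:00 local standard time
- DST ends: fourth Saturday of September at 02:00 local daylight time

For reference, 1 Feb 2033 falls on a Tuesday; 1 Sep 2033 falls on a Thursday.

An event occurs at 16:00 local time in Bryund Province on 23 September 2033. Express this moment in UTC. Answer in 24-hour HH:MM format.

1 February 2033 is a Tuesday, so the first Sunday is February 6 and the third is February 20.
1 September 2033 is a Thursday, so the first Saturday is September 3 and the fourth is September 24.
23 September 2033 falls between 20 February and 24 September, so daylight saving is in effect and Bryund Province is at UTC−10:15.
16:00 local + 10h15m = 02:15 UTC (rolling into the next day, 24 September 2033).

02:15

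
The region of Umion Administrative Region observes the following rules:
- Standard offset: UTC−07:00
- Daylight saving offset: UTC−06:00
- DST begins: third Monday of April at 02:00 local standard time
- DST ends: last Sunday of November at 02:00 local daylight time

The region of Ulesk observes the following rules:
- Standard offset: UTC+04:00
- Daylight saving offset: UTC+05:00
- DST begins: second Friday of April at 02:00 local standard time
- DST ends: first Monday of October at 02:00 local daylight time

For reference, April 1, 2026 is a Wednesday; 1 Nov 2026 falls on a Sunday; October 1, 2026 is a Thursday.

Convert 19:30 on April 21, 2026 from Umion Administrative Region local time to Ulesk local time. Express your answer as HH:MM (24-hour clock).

06:30

1 April 2026 is a Wednesday, so the first Monday is April 6 and the third is April 20.
1 November 2026 is a Sunday, so Sundays fall on 1, 8, 15, 22, 29; the last is November 29.
Daylight saving runs 20 April – 29 November; April 21, 2026 is inside that window, so Umion Administrative Region is at UTC−06:00.
19:30 Umion Administrative Region + 6h = 01:30 UTC (rolling into the next day, 22 April 2026).
1 April 2026 is a Wednesday, so the first Friday is April 3 and the second is April 10.
1 October 2026 is a Thursday, so the first Monday is October 5.
At the standard offset (UTC+04:00), 01:30 UTC + 4h = 05:30 Ulesk standard time.
Daylight saving runs 10 April – 5 October; the standard-time date in Ulesk, April 22, 2026, is inside that window, so Ulesk is at UTC+05:00.
01:30 UTC + 5h = 06:30 Ulesk.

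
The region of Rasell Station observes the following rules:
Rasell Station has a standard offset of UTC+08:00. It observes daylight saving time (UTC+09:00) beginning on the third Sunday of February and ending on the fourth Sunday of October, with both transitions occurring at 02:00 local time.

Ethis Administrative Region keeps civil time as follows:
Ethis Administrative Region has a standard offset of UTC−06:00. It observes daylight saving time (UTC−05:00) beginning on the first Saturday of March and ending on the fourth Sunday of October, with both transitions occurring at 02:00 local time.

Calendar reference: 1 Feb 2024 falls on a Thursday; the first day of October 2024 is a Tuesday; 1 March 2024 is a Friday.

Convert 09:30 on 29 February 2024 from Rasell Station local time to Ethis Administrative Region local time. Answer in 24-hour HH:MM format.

1 February 2024 is a Thursday, so the first Sunday is February 4 and the third is February 18.
1 October 2024 is a Tuesday, so the first Sunday is October 6 and the fourth is October 27.
Daylight saving runs 18 February – 27 October; 29 February 2024 is inside that window, so Rasell Station is at UTC+09:00.
09:30 Rasell Station − 9h = 00:30 UTC.
1 March 2024 is a Friday, so the first Saturday is March 2.
1 October 2024 is a Tuesday, so the first Sunday is October 6 and the fourth is October 27.
At the standard offset (UTC−06:00), 00:30 UTC − 6h = 18:30 Ethis Administrative Region standard time (rolling into the previous day, 28 February 2024).
Daylight saving runs 2 March – 27 October; the standard-time date in Ethis Administrative Region, 28 February 2024, is outside that window, so Ethis Administrative Region is on standard time at UTC−06:00.
00:30 UTC − 6h = 18:30 Ethis Administrative Region (rolling into the previous day, 28 February 2024).

18:30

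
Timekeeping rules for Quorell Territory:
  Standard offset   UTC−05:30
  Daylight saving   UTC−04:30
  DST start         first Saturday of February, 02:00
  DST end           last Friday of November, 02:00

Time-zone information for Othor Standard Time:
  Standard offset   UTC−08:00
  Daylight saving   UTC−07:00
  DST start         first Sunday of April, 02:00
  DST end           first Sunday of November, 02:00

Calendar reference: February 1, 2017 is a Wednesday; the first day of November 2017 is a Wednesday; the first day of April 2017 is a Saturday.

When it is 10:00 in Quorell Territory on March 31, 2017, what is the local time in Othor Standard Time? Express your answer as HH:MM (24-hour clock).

1 February 2017 is a Wednesday, so the first Saturday is February 4.
1 November 2017 is a Wednesday, so Fridays fall on 3, 10, 17, 24; the last is November 24.
March 31, 2017 lies within the daylight-saving period (4 February – 24 November), so Quorell Territory is on daylight time, UTC−04:30.
10:00 Quorell Territory + 4h30m = 14:30 UTC.
1 April 2017 is a Saturday, so the first Sunday is April 2.
1 November 2017 is a Wednesday, so the first Sunday is November 5.
At the standard offset (UTC−08:00), 14:30 UTC − 8h = 06:30 Othor Standard Time standard time.
Daylight saving runs 2 April – 5 November; the standard-time date in Othor Standard Time, March 31, 2017, is outside that window, so Othor Standard Time is on standard time at UTC−08:00.
14:30 UTC − 8h = 06:30 Othor Standard Time.

06:30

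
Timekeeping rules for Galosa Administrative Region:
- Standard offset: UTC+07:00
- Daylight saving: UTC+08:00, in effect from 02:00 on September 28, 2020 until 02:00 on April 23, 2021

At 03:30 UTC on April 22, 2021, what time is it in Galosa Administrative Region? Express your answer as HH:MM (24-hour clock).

11:30

At the standard offset (UTC+07:00), 03:30 UTC + 7h = 10:30 Galosa Administrative Region standard time.
Daylight saving runs 28 September 2020 – 23 April 2021; the standard-time date in Galosa Administrative Region, April 22, 2021, is inside that window, so Galosa Administrative Region is at UTC+08:00.
03:30 UTC + 8h = 11:30 local.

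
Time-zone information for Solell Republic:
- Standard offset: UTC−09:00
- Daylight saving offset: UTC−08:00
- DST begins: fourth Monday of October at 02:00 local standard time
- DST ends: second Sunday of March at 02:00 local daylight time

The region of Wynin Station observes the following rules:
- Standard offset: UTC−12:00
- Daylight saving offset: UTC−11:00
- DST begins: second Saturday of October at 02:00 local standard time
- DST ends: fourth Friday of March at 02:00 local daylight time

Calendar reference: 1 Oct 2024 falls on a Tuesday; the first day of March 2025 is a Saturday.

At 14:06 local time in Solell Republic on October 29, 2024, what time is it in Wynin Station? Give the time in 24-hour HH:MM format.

1 October 2024 is a Tuesday, so the first Monday is October 7 and the fourth is October 28.
1 March 2025 is a Saturday, so the first Sunday is March 2 and the second is March 9.
Daylight saving runs 28 October 2024 – 9 March 2025; October 29, 2024 is inside that window, so Solell Republic is at UTC−08:00.
14:06 Solell Republic + 8h = 22:06 UTC.
1 October 2024 is a Tuesday, so the first Saturday is October 5 and the second is October 12.
1 March 2025 is a Saturday, so the first Friday is March 7 and the fourth is March 28.
At the standard offset (UTC−12:00), 22:06 UTC − 12h = 10:06 Wynin Station standard time.
Daylight saving runs 12 October 2024 – 28 March 2025; the standard-time date in Wynin Station, October 29, 2024, is inside that window, so Wynin Station is at UTC−11:00.
22:06 UTC − 11h = 11:06 Wynin Station.

11:06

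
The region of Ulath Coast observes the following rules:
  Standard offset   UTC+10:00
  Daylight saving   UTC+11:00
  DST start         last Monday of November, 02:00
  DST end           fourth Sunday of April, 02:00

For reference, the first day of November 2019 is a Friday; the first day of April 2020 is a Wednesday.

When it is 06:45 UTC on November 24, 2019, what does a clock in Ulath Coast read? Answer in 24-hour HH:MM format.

1 November 2019 is a Friday, so Mondays fall on 4, 11, 18, 25; the last is November 25.
1 April 2020 is a Wednesday, so the first Sunday is April 5 and the fourth is April 26.
At the standard offset (UTC+10:00), 06:45 UTC + 10h = 16:45 Ulath Coast standard time.
Daylight saving runs 25 November 2019 – 26 April 2020; the standard-time date in Ulath Coast, November 24, 2019, is outside that window, so Ulath Coast is on standard time at UTC+10:00.
06:45 UTC + 10h = 16:45 local.

16:45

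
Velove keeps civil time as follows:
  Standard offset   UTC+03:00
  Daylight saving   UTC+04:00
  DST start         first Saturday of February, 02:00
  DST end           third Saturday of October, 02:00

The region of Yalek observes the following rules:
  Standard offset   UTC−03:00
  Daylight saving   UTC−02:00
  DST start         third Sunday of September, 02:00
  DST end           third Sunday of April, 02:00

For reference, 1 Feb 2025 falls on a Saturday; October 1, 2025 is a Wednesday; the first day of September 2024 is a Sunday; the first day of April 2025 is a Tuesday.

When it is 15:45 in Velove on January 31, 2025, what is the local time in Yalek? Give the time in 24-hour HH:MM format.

1 February 2025 is a Saturday, so the first Saturday is February 1.
1 October 2025 is a Wednesday, so the first Saturday is October 4 and the third is October 18.
Daylight saving runs 1 February – 18 October; January 31, 2025 is outside that window, so Velove is on standard time at UTC+03:00.
15:45 Velove − 3h = 12:45 UTC.
1 September 2024 is a Sunday, so the first Sunday is September 1 and the third is September 15.
1 April 2025 is a Tuesday, so the first Sunday is April 6 and the third is April 20.
At the standard offset (UTC−03:00), 12:45 UTC − 3h = 09:45 Yalek standard time.
The standard-time date in Yalek, January 31, 2025, falls between 15 September 2024 and 20 April 2025, so daylight saving is in effect and Yalek is at UTC−02:00.
12:45 UTC − 2h = 10:45 Yalek.

10:45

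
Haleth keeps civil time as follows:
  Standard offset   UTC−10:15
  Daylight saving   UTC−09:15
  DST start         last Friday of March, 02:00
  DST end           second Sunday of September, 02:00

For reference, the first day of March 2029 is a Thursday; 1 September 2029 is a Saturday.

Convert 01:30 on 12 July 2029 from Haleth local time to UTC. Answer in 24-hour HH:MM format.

10:45

1 March 2029 is a Thursday, so Fridays fall on 2, 9, 16, 23, 30; the last is March 30.
1 September 2029 is a Saturday, so the first Sunday is September 2 and the second is September 9.
12 July 2029 falls between 30 March and 9 September, so daylight saving is in effect and Haleth is at UTC−09:15.
01:30 local + 9h15m = 10:45 UTC.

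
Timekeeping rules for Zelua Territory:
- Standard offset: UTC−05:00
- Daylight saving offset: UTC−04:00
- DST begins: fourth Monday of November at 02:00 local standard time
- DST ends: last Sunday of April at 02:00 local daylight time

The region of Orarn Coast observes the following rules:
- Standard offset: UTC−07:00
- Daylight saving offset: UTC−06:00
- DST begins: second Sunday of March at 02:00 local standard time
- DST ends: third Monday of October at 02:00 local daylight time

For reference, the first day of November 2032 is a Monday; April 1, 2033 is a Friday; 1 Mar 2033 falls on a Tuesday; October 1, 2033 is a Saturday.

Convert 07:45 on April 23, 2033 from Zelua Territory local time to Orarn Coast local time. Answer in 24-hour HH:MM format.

1 November 2032 is a Monday, so the first Monday is November 1 and the fourth is November 22.
1 April 2033 is a Friday, so Sundays fall on 3, 10, 17, 24; the last is April 24.
April 23, 2033 falls between 22 November 2032 and 24 April 2033, so daylight saving is in effect and Zelua Territory is at UTC−04:00.
07:45 Zelua Territory + 4h = 11:45 UTC.
1 March 2033 is a Tuesday, so the first Sunday is March 6 and the second is March 13.
1 October 2033 is a Saturday, so the first Monday is October 3 and the third is October 17.
At the standard offset (UTC−07:00), 11:45 UTC − 7h = 04:45 Orarn Coast standard time.
Daylight saving runs 13 March – 17 October; the standard-time date in Orarn Coast, April 23, 2033, is inside that window, so Orarn Coast is at UTC−06:00.
11:45 UTC − 6h = 05:45 Orarn Coast.

05:45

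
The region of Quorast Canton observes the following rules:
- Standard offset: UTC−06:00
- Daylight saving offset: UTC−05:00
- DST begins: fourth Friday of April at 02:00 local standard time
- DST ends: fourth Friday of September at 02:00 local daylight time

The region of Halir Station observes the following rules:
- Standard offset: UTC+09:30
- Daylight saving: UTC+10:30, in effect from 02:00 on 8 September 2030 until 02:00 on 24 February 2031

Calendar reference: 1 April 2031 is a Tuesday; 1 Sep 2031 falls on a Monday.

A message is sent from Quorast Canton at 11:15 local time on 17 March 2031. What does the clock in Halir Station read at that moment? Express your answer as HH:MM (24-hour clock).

02:45

1 April 2031 is a Tuesday, so the first Friday is April 4 and the fourth is April 25.
1 September 2031 is a Monday, so the first Friday is September 5 and the fourth is September 26.
Daylight saving runs 25 April – 26 September; 17 March 2031 is outside that window, so Quorast Canton is on standard time at UTC−06:00.
11:15 Quorast Canton + 6h = 17:15 UTC.
At the standard offset (UTC+09:30), 17:15 UTC + 9h30m = 02:45 Halir Station standard time (rolling into the next day, 18 March 2031).
The standard-time date in Halir Station, 18 March 2031, is outside the daylight-saving period (8 September 2030 – 24 February 2031), so Halir Station is on standard time, UTC+09:30.
17:15 UTC + 9h30m = 02:45 Halir Station (rolling into the next day, 18 March 2031).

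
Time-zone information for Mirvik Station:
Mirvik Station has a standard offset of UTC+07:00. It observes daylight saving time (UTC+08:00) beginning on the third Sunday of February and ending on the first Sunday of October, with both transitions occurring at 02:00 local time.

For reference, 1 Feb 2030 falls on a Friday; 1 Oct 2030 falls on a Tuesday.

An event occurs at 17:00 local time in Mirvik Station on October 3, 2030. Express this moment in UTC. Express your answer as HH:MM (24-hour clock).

1 February 2030 is a Friday, so the first Sunday is February 3 and the third is February 17.
1 October 2030 is a Tuesday, so the first Sunday is October 6.
October 3, 2030 falls between 17 February and 6 October, so daylight saving is in effect and Mirvik Station is at UTC+08:00.
17:00 local − 8h = 09:00 UTC.

09:00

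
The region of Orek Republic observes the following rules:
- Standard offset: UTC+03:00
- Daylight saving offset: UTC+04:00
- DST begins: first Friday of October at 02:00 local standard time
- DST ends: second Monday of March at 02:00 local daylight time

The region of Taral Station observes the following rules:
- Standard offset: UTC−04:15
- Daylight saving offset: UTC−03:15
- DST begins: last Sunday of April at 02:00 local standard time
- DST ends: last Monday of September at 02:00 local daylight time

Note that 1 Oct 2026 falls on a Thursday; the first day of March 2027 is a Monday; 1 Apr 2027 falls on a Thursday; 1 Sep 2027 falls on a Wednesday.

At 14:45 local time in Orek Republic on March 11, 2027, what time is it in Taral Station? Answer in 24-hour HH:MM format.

07:30

1 October 2026 is a Thursday, so the first Friday is October 2.
1 March 2027 is a Monday, so the first Monday is March 1 and the second is March 8.
March 11, 2027 does not fall between 2 October 2026 and 8 March 2027, so daylight saving is not in effect and Orek Republic is at UTC+03:00.
14:45 Orek Republic − 3h = 11:45 UTC.
1 April 2027 is a Thursday, so Sundays fall on 4, 11, 18, 25; the last is April 25.
1 September 2027 is a Wednesday, so Mondays fall on 6, 13, 20, 27; the last is September 27.
At the standard offset (UTC−04:15), 11:45 UTC − 4h15m = 07:30 Taral Station standard time.
The standard-time date in Taral Station, March 11, 2027, is outside the daylight-saving period (25 April – 27 September), so Taral Station is on standard time, UTC−04:15.
11:45 UTC − 4h15m = 07:30 Taral Station.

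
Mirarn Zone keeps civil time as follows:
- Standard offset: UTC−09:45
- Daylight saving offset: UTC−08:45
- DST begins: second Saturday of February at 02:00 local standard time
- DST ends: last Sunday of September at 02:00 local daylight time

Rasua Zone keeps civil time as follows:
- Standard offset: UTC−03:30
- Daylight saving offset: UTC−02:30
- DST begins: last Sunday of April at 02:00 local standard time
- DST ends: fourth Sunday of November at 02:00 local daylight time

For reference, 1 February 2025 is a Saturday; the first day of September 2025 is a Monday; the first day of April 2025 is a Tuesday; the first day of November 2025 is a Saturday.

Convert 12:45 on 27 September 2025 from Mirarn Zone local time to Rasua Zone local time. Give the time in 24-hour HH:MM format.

19:00

1 February 2025 is a Saturday, so the first Saturday is February 1 and the second is February 8.
1 September 2025 is a Monday, so Sundays fall on 7, 14, 21, 28; the last is September 28.
27 September 2025 lies within the daylight-saving period (8 February – 28 September), so Mirarn Zone is on daylight time, UTC−08:45.
12:45 Mirarn Zone + 8h45m = 21:30 UTC.
1 April 2025 is a Tuesday, so Sundays fall on 6, 13, 20, 27; the last is April 27.
1 November 2025 is a Saturday, so the first Sunday is November 2 and the fourth is November 23.
At the standard offset (UTC−03:30), 21:30 UTC − 3h30m = 18:00 Rasua Zone standard time.
Daylight saving runs 27 April – 23 November; the standard-time date in Rasua Zone, 27 September 2025, is inside that window, so Rasua Zone is at UTC−02:30.
21:30 UTC − 2h30m = 19:00 Rasua Zone.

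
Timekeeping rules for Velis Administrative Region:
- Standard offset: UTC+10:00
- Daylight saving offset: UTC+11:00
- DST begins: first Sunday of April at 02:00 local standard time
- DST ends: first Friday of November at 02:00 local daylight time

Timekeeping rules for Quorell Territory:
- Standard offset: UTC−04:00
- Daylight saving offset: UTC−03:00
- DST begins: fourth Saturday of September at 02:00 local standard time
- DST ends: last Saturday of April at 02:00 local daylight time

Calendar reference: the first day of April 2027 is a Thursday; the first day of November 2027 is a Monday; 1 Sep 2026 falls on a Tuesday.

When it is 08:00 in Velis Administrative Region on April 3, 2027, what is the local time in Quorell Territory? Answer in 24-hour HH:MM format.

1 April 2027 is a Thursday, so the first Sunday is April 4.
1 November 2027 is a Monday, so the first Friday is November 5.
April 3, 2027 does not fall between 4 April and 5 November, so daylight saving is not in effect and Velis Administrative Region is at UTC+10:00.
08:00 Velis Administrative Region − 10h = 22:00 UTC (rolling into the previous day, 2 April 2027).
1 September 2026 is a Tuesday, so the first Saturday is September 5 and the fourth is September 26.
1 April 2027 is a Thursday, so Saturdays fall on 3, 10, 17, 24; the last is April 24.
At the standard offset (UTC−04:00), 22:00 UTC − 4h = 18:00 Quorell Territory standard time.
The standard-time date in Quorell Territory, April 2, 2027, lies within the daylight-saving period (26 September 2026 – 24 April 2027), so Quorell Territory is on daylight time, UTC−03:00.
22:00 UTC − 3h = 19:00 Quorell Territory.

19:00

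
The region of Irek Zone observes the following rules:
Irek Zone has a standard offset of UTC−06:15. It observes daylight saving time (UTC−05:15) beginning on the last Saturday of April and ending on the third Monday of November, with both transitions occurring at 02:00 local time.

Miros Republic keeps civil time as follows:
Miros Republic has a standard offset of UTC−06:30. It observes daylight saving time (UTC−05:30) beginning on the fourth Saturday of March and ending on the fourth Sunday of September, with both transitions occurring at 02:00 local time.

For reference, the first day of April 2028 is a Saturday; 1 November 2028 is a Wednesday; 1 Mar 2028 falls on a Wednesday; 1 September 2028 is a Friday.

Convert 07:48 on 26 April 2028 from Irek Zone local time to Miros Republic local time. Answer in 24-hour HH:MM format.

08:33

1 April 2028 is a Saturday, so Saturdays fall on 1, 8, 15, 22, 29; the last is April 29.
1 November 2028 is a Wednesday, so the first Monday is November 6 and the third is November 20.
26 April 2028 is outside the daylight-saving period (29 April – 20 November), so Irek Zone is on standard time, UTC−06:15.
07:48 Irek Zone + 6h15m = 14:03 UTC.
1 March 2028 is a Wednesday, so the first Saturday is March 4 and the fourth is March 25.
1 September 2028 is a Friday, so the first Sunday is September 3 and the fourth is September 24.
At the standard offset (UTC−06:30), 14:03 UTC − 6h30m = 07:33 Miros Republic standard time.
The standard-time date in Miros Republic, 26 April 2028, falls between 25 March and 24 September, so daylight saving is in effect and Miros Republic is at UTC−05:30.
14:03 UTC − 5h30m = 08:33 Miros Republic.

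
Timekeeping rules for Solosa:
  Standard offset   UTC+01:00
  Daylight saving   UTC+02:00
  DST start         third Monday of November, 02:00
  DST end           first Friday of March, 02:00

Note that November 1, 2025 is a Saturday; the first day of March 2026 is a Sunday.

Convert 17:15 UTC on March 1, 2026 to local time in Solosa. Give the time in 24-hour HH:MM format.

1 November 2025 is a Saturday, so the first Monday is November 3 and the third is November 17.
1 March 2026 is a Sunday, so the first Friday is March 6.
At the standard offset (UTC+01:00), 17:15 UTC + 1h = 18:15 Solosa standard time.
Daylight saving runs 17 November 2025 – 6 March 2026; the standard-time date in Solosa, March 1, 2026, is inside that window, so Solosa is at UTC+02:00.
17:15 UTC + 2h = 19:15 local.

19:15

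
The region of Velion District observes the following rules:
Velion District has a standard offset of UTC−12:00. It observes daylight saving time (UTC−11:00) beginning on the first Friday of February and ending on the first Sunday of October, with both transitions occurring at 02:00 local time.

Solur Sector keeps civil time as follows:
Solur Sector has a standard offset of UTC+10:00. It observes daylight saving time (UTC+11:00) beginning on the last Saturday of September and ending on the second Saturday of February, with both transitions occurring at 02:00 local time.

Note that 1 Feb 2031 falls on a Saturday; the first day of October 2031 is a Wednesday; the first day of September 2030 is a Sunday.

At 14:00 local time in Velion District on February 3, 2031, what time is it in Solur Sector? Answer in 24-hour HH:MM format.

1 February 2031 is a Saturday, so the first Friday is February 7.
1 October 2031 is a Wednesday, so the first Sunday is October 5.
February 3, 2031 does not fall between 7 February and 5 October, so daylight saving is not in effect and Velion District is at UTC−12:00.
14:00 Velion District + 12h = 02:00 UTC (rolling into the next day, 4 February 2031).
1 September 2030 is a Sunday, so Saturdays fall on 7, 14, 21, 28; the last is September 28.
1 February 2031 is a Saturday, so the first Saturday is February 1 and the second is February 8.
At the standard offset (UTC+10:00), 02:00 UTC + 10h = 12:00 Solur Sector standard time.
The standard-time date in Solur Sector, February 4, 2031, lies within the daylight-saving period (28 September 2030 – 8 February 2031), so Solur Sector is on daylight time, UTC+11:00.
02:00 UTC + 11h = 13:00 Solur Sector.

13:00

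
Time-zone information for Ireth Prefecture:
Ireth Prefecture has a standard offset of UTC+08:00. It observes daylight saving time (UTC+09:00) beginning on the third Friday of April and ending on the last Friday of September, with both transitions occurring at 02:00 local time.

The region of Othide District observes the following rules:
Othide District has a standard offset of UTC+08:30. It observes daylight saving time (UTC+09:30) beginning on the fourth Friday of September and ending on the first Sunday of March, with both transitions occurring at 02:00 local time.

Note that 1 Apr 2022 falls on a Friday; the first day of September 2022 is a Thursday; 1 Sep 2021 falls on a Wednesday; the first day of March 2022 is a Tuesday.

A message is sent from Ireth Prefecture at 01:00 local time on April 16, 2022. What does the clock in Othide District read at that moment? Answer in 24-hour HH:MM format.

00:30

1 April 2022 is a Friday, so the first Friday is April 1 and the third is April 15.
1 September 2022 is a Thursday, so Fridays fall on 2, 9, 16, 23, 30; the last is September 30.
April 16, 2022 lies within the daylight-saving period (15 April – 30 September), so Ireth Prefecture is on daylight time, UTC+09:00.
01:00 Ireth Prefecture − 9h = 16:00 UTC (rolling into the previous day, 15 April 2022).
1 September 2021 is a Wednesday, so the first Friday is September 3 and the fourth is September 24.
1 March 2022 is a Tuesday, so the first Sunday is March 6.
At the standard offset (UTC+08:30), 16:00 UTC + 8h30m = 00:30 Othide District standard time (rolling into the next day, 16 April 2022).
The standard-time date in Othide District, April 16, 2022, does not fall between 24 September 2021 and 6 March 2022, so daylight saving is not in effect and Othide District is at UTC+08:30.
16:00 UTC + 8h30m = 00:30 Othide District (rolling into the next day, 16 April 2022).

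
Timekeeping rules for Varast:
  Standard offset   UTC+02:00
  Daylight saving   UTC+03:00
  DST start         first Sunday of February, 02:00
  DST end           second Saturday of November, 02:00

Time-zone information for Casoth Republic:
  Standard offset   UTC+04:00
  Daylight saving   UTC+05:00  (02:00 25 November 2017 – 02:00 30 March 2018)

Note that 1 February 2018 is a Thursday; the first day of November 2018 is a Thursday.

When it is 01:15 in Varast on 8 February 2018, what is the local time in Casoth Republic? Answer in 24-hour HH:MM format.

1 February 2018 is a Thursday, so the first Sunday is February 4.
1 November 2018 is a Thursday, so the first Saturday is November 3 and the second is November 10.
8 February 2018 lies within the daylight-saving period (4 February – 10 November), so Varast is on daylight time, UTC+03:00.
01:15 Varast − 3h = 22:15 UTC (rolling into the previous day, 7 February 2018).
At the standard offset (UTC+04:00), 22:15 UTC + 4h = 02:15 Casoth Republic standard time (rolling into the next day, 8 February 2018).
Daylight saving runs 25 November 2017 – 30 March 2018; the standard-time date in Casoth Republic, 8 February 2018, is inside that window, so Casoth Republic is at UTC+05:00.
22:15 UTC + 5h = 03:15 Casoth Republic (rolling into the next day, 8 February 2018).

03:15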